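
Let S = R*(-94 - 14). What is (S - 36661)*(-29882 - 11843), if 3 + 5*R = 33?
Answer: 1556718025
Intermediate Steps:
R = 6 (R = -⅗ + (⅕)*33 = -⅗ + 33/5 = 6)
S = -648 (S = 6*(-94 - 14) = 6*(-108) = -648)
(S - 36661)*(-29882 - 11843) = (-648 - 36661)*(-29882 - 11843) = -37309*(-41725) = 1556718025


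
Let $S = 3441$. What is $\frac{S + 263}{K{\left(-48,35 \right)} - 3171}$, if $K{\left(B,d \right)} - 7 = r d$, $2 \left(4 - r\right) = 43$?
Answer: $- \frac{7408}{7553} \approx -0.9808$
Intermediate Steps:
$r = - \frac{35}{2}$ ($r = 4 - \frac{43}{2} = - \frac{35}{2} \approx -17.5$)
$K{\left(B,d \right)} = 7 - \frac{35 d}{2}$
$\frac{S + 263}{K{\left(-48,35 \right)} - 3171} = \frac{3441 + 263}{\left(7 - \frac{1225}{2}\right) - 3171} = \frac{3704}{\left(7 - \frac{1225}{2}\right) - 3171} = \frac{3704}{- \frac{1211}{2} - 3171} = \frac{3704}{- \frac{7553}{2}} = 3704 \left(- \frac{2}{7553}\right) = - \frac{7408}{7553}$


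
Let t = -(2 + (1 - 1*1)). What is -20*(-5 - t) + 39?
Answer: 99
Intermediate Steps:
t = -2 (t = -(2 + (1 - 1)) = -(2 + 0) = -1*2 = -2)
-20*(-5 - t) + 39 = -20*(-5 - 1*(-2)) + 39 = -20*(-5 + 2) + 39 = -20*(-3) + 39 = 60 + 39 = 99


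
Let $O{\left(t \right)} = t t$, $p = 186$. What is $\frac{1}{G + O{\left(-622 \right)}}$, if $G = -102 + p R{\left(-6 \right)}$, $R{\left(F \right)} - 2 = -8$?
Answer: $\frac{1}{385666} \approx 2.5929 \cdot 10^{-6}$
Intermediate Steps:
$R{\left(F \right)} = -6$ ($R{\left(F \right)} = 2 - 8 = -6$)
$O{\left(t \right)} = t^{2}$
$G = -1218$ ($G = -102 + 186 \left(-6\right) = -102 - 1116 = -1218$)
$\frac{1}{G + O{\left(-622 \right)}} = \frac{1}{-1218 + \left(-622\right)^{2}} = \frac{1}{-1218 + 386884} = \frac{1}{385666}$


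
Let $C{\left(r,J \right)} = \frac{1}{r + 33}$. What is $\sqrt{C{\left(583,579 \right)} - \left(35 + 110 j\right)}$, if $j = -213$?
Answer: $\frac{\sqrt{2219343434}}{308} \approx 152.95$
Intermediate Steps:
$C{\left(r,J \right)} = \frac{1}{33 + r}$
$\sqrt{C{\left(583,579 \right)} - \left(35 + 110 j\right)} = \sqrt{\frac{1}{33 + 583} - -23395} = \sqrt{\frac{1}{616} + \left(-35 + 23430\right)} = \sqrt{\frac{1}{616} + 23395} = \sqrt{\frac{14411321}{616}} = \frac{\sqrt{2219343434}}{308}$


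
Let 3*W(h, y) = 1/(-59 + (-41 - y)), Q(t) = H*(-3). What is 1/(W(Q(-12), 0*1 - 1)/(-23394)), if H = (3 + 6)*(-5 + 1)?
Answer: 6948018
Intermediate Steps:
H = -36 (H = 9*(-4) = -36)
Q(t) = 108 (Q(t) = -36*(-3) = 108)
W(h, y) = 1/(3*(-100 - y)) (W(h, y) = 1/(3*(-59 + (-41 - y))) = 1/(3*(-100 - y)))
1/(W(Q(-12), 0*1 - 1)/(-23394)) = 1/(-1/(300 + 3*(0*1 - 1))/(-23394)) = 1/(-1/(300 + 3*(0 - 1))*(-1/23394)) = 1/(-1/(300 + 3*(-1))*(-1/23394)) = 1/(-1/(300 - 3)*(-1/23394)) = 1/(-1/297*(-1/23394)) = 1/(1/6948018) = 6948018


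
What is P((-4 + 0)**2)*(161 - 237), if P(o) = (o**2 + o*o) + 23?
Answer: -40660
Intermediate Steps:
P(o) = 23 + 2*o**2 (P(o) = (o**2 + o**2) + 23 = 2*o**2 + 23 = 23 + 2*o**2)
P((-4 + 0)**2)*(161 - 237) = (23 + 2*((-4 + 0)**2)**2)*(161 - 237) = (23 + 2*((-4)**2)**2)*(-76) = (23 + 2*16**2)*(-76) = (23 + 2*256)*(-76) = (23 + 512)*(-76) = 535*(-76) = -40660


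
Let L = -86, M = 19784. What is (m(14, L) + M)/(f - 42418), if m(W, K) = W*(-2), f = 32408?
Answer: -898/455 ≈ -1.9736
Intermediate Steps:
m(W, K) = -2*W
(m(14, L) + M)/(f - 42418) = (-2*14 + 19784)/(32408 - 42418) = (-28 + 19784)/(-10010) = 19756*(-1/10010) = -898/455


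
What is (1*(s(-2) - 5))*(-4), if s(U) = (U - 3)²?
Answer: -80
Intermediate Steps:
s(U) = (-3 + U)²
(1*(s(-2) - 5))*(-4) = (1*((-3 - 2)² - 5))*(-4) = (1*((-5)² - 5))*(-4) = (1*(25 - 5))*(-4) = (1*20)*(-4) = 20*(-4) = -80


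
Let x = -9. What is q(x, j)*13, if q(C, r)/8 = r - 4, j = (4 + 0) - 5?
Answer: -520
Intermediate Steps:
j = -1 (j = 4 - 5 = -1)
q(C, r) = -32 + 8*r (q(C, r) = 8*(r - 4) = 8*(-4 + r) = -32 + 8*r)
q(x, j)*13 = (-32 + 8*(-1))*13 = (-32 - 8)*13 = -40*13 = -520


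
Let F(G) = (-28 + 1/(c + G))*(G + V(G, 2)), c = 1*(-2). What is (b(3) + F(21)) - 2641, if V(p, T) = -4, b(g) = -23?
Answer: -59643/19 ≈ -3139.1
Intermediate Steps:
c = -2
F(G) = (-28 + 1/(-2 + G))*(-4 + G) (F(G) = (-28 + 1/(-2 + G))*(G - 4) = (-28 + 1/(-2 + G))*(-4 + G))
(b(3) + F(21)) - 2641 = (-23 + (-228 - 28*21² + 169*21)/(-2 + 21)) - 2641 = (-23 + (-228 - 28*441 + 3549)/19) - 2641 = (-23 + (-228 - 12348 + 3549)/19) - 2641 = (-23 + (1/19)*(-9027)) - 2641 = (-23 - 9027/19) - 2641 = -9464/19 - 2641 = -59643/19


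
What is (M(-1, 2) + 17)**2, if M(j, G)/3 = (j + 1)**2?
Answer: 289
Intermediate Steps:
M(j, G) = 3*(1 + j)**2 (M(j, G) = 3*(j + 1)**2 = 3*(1 + j)**2)
(M(-1, 2) + 17)**2 = (3*(1 - 1)**2 + 17)**2 = (3*0**2 + 17)**2 = (3*0 + 17)**2 = (0 + 17)**2 = 17**2 = 289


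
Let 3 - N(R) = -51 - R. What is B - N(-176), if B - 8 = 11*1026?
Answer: 11416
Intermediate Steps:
B = 11294 (B = 8 + 11*1026 = 8 + 11286 = 11294)
N(R) = 54 + R (N(R) = 3 - (-51 - R) = 3 + (51 + R) = 54 + R)
B - N(-176) = 11294 - (54 - 176) = 11294 - 1*(-122) = 11294 + 122 = 11416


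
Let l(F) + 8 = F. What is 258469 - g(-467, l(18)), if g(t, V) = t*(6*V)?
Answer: 286489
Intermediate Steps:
l(F) = -8 + F
g(t, V) = 6*V*t
258469 - g(-467, l(18)) = 258469 - 6*(-8 + 18)*(-467) = 258469 - 6*10*(-467) = 258469 - 1*(-28020) = 258469 + 28020 = 286489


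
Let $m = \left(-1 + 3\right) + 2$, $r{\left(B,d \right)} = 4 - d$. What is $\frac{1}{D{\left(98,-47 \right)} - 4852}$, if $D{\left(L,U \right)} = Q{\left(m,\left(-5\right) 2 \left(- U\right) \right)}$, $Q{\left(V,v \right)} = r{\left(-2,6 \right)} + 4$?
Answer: $- \frac{1}{4850} \approx -0.00020619$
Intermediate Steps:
$m = 4$ ($m = 2 + 2 = 4$)
$Q{\left(V,v \right)} = 2$ ($Q{\left(V,v \right)} = \left(4 - 6\right) + 4 = -2 + 4 = 2$)
$D{\left(L,U \right)} = 2$
$\frac{1}{D{\left(98,-47 \right)} - 4852} = \frac{1}{2 - 4852} = \frac{1}{-4850} = - \frac{1}{4850}$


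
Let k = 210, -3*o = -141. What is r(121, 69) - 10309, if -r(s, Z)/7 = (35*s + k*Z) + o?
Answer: -141713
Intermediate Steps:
o = 47 (o = -⅓*(-141) = 47)
r(s, Z) = -329 - 1470*Z - 245*s (r(s, Z) = -7*((35*s + 210*Z) + 47) = -7*(47 + 35*s + 210*Z) = -329 - 1470*Z - 245*s)
r(121, 69) - 10309 = (-329 - 1470*69 - 245*121) - 10309 = (-329 - 101430 - 29645) - 10309 = -131404 - 10309 = -141713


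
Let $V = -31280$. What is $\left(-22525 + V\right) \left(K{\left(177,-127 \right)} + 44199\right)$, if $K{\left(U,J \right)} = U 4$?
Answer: $-2416221135$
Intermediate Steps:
$K{\left(U,J \right)} = 4 U$
$\left(-22525 + V\right) \left(K{\left(177,-127 \right)} + 44199\right) = \left(-22525 - 31280\right) \left(4 \cdot 177 + 44199\right) = - 53805 \left(708 + 44199\right) = \left(-53805\right) 44907 = -2416221135$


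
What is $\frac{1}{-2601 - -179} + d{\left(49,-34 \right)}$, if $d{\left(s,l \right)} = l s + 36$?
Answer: $- \frac{3947861}{2422} \approx -1630.0$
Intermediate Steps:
$d{\left(s,l \right)} = 36 + l s$
$\frac{1}{-2601 - -179} + d{\left(49,-34 \right)} = \frac{1}{-2601 - -179} + \left(36 - 1666\right) = \frac{1}{-2601 + 179} + \left(36 - 1666\right) = \frac{1}{-2422} - 1630 = - \frac{1}{2422} - 1630 = - \frac{3947861}{2422}$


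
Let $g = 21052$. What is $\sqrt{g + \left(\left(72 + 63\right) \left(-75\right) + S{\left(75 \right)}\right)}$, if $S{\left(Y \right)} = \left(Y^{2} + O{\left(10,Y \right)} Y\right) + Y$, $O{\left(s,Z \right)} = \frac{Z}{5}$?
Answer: $2 \sqrt{4438} \approx 133.24$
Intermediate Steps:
$O{\left(s,Z \right)} = \frac{Z}{5}$ ($O{\left(s,Z \right)} = Z \frac{1}{5} = \frac{Z}{5}$)
$S{\left(Y \right)} = Y + \frac{6 Y^{2}}{5}$ ($S{\left(Y \right)} = \left(Y^{2} + \frac{Y}{5} Y\right) + Y = \left(Y^{2} + \frac{Y^{2}}{5}\right) + Y = \frac{6 Y^{2}}{5} + Y = Y + \frac{6 Y^{2}}{5}$)
$\sqrt{g + \left(\left(72 + 63\right) \left(-75\right) + S{\left(75 \right)}\right)} = \sqrt{21052 + \left(\left(72 + 63\right) \left(-75\right) + \frac{1}{5} \cdot 75 \left(5 + 6 \cdot 75\right)\right)} = \sqrt{21052 + \left(135 \left(-75\right) + \frac{1}{5} \cdot 75 \left(5 + 450\right)\right)} = \sqrt{21052 - \left(10125 - 6825\right)} = \sqrt{21052 + \left(-10125 + 6825\right)} = \sqrt{21052 - 3300} = \sqrt{17752} = 2 \sqrt{4438}$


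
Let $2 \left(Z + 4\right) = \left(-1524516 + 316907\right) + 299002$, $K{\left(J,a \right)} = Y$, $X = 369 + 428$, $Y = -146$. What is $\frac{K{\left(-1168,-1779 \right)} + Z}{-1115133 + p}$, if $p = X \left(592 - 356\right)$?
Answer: $\frac{908907}{1854082} \approx 0.49022$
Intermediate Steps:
$X = 797$
$K{\left(J,a \right)} = -146$
$p = 188092$ ($p = 797 \left(592 - 356\right) = 797 \cdot 236 = 188092$)
$Z = - \frac{908615}{2}$ ($Z = -4 + \frac{\left(-1524516 + 316907\right) + 299002}{2} = -4 + \frac{-1207609 + 299002}{2} = -4 + \frac{1}{2} \left(-908607\right) = -4 - \frac{908607}{2} = - \frac{908615}{2} \approx -4.5431 \cdot 10^{5}$)
$\frac{K{\left(-1168,-1779 \right)} + Z}{-1115133 + p} = \frac{-146 - \frac{908615}{2}}{-1115133 + 188092} = - \frac{908907}{2 \left(-927041\right)} = \left(- \frac{908907}{2}\right) \left(- \frac{1}{927041}\right) = \frac{908907}{1854082}$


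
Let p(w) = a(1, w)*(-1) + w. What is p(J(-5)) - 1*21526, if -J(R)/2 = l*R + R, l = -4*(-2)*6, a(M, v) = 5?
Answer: -21041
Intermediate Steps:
l = 48 (l = 8*6 = 48)
J(R) = -98*R (J(R) = -2*(48*R + R) = -98*R)
p(w) = -5 + w (p(w) = 5*(-1) + w = -5 + w)
p(J(-5)) - 1*21526 = (-5 - 98*(-5)) - 1*21526 = (-5 + 490) - 21526 = 485 - 21526 = -21041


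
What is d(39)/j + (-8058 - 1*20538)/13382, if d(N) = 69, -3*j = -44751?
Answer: -212821587/99809647 ≈ -2.1323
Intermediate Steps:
j = 14917 (j = -⅓*(-44751) = 14917)
d(39)/j + (-8058 - 1*20538)/13382 = 69/14917 + (-8058 - 1*20538)/13382 = 69*(1/14917) + (-8058 - 20538)*(1/13382) = 69/14917 - 28596*1/13382 = 69/14917 - 14298/6691 = -212821587/99809647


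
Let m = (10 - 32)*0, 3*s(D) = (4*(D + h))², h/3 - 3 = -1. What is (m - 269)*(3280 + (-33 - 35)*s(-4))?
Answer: -1476272/3 ≈ -4.9209e+5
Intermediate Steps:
h = 6 (h = 9 + 3*(-1) = 9 - 3 = 6)
s(D) = (24 + 4*D)²/3 (s(D) = (4*(D + 6))²/3 = (4*(6 + D))²/3 = (24 + 4*D)²/3)
m = 0 (m = -22*0 = 0)
(m - 269)*(3280 + (-33 - 35)*s(-4)) = (0 - 269)*(3280 + (-33 - 35)*(16*(6 - 4)²/3)) = -269*(3280 - 1088*2²/3) = -269*(3280 - 1088*4/3) = -269*(3280 - 68*64/3) = -269*(3280 - 4352/3) = -269*5488/3 = -1476272/3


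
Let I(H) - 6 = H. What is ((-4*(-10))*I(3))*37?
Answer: 13320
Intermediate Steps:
I(H) = 6 + H
((-4*(-10))*I(3))*37 = ((-4*(-10))*(6 + 3))*37 = (40*9)*37 = 360*37 = 13320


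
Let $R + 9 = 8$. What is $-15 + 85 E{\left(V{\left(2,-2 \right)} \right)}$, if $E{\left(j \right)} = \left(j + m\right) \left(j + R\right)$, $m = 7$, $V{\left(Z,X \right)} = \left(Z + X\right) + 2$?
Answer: $750$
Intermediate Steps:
$V{\left(Z,X \right)} = 2 + X + Z$ ($V{\left(Z,X \right)} = \left(X + Z\right) + 2 = 2 + X + Z$)
$R = -1$ ($R = -9 + 8 = -1$)
$E{\left(j \right)} = \left(-1 + j\right) \left(7 + j\right)$ ($E{\left(j \right)} = \left(j + 7\right) \left(j - 1\right) = \left(7 + j\right) \left(-1 + j\right) = \left(-1 + j\right) \left(7 + j\right)$)
$-15 + 85 E{\left(V{\left(2,-2 \right)} \right)} = -15 + 85 \left(-7 + \left(2 - 2 + 2\right)^{2} + 6 \left(2 - 2 + 2\right)\right) = -15 + 85 \left(-7 + 2^{2} + 6 \cdot 2\right) = -15 + 85 \left(-7 + 4 + 12\right) = -15 + 85 \cdot 9 = -15 + 765 = 750$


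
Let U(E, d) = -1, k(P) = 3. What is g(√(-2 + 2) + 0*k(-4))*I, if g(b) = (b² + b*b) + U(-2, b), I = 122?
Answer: -122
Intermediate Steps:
g(b) = -1 + 2*b² (g(b) = (b² + b*b) - 1 = (b² + b²) - 1 = 2*b² - 1 = -1 + 2*b²)
g(√(-2 + 2) + 0*k(-4))*I = (-1 + 2*(√(-2 + 2) + 0*3)²)*122 = (-1 + 2*(√0 + 0)²)*122 = (-1 + 2*(0 + 0)²)*122 = (-1 + 2*0²)*122 = (-1 + 2*0)*122 = (-1 + 0)*122 = -1*122 = -122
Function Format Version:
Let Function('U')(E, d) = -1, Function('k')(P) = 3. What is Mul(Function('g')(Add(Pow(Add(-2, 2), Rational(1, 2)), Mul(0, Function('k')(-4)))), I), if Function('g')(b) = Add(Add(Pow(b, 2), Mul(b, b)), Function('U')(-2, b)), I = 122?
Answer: -122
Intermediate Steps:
Function('g')(b) = Add(-1, Mul(2, Pow(b, 2))) (Function('g')(b) = Add(Add(Pow(b, 2), Mul(b, b)), -1) = Add(Add(Pow(b, 2), Pow(b, 2)), -1) = Add(Mul(2, Pow(b, 2)), -1) = Add(-1, Mul(2, Pow(b, 2))))
Mul(Function('g')(Add(Pow(Add(-2, 2), Rational(1, 2)), Mul(0, Function('k')(-4)))), I) = Mul(Add(-1, Mul(2, Pow(Add(Pow(Add(-2, 2), Rational(1, 2)), Mul(0, 3)), 2))), 122) = Mul(Add(-1, Mul(2, Pow(Add(Pow(0, Rational(1, 2)), 0), 2))), 122) = Mul(Add(-1, Mul(2, Pow(Add(0, 0), 2))), 122) = Mul(Add(-1, Mul(2, Pow(0, 2))), 122) = Mul(Add(-1, Mul(2, 0)), 122) = Mul(Add(-1, 0), 122) = Mul(-1, 122) = -122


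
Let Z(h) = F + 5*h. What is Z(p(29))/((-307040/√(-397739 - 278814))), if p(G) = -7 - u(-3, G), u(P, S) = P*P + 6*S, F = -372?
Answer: 661*I*√676553/153520 ≈ 3.5415*I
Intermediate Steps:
u(P, S) = P² + 6*S
p(G) = -16 - 6*G (p(G) = -7 - ((-3)² + 6*G) = -7 - (9 + 6*G) = -7 + (-9 - 6*G) = -16 - 6*G)
Z(h) = -372 + 5*h
Z(p(29))/((-307040/√(-397739 - 278814))) = (-372 + 5*(-16 - 6*29))/((-307040/√(-397739 - 278814))) = (-372 + 5*(-16 - 174))/((-307040*(-I*√676553/676553))) = (-372 + 5*(-190))/((-307040*(-I*√676553/676553))) = (-372 - 950)/((-(-307040)*I*√676553/676553)) = -1322*(-I*√676553/307040) = -(-661)*I*√676553/153520 = 661*I*√676553/153520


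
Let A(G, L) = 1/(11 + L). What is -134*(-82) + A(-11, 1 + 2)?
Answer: 153833/14 ≈ 10988.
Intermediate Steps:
-134*(-82) + A(-11, 1 + 2) = -134*(-82) + 1/(11 + (1 + 2)) = 10988 + 1/(11 + 3) = 10988 + 1/14 = 153833/14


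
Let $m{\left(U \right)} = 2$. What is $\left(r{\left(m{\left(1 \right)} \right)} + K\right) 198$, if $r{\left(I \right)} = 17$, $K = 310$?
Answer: $64746$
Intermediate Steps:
$\left(r{\left(m{\left(1 \right)} \right)} + K\right) 198 = \left(17 + 310\right) 198 = 327 \cdot 198 = 64746$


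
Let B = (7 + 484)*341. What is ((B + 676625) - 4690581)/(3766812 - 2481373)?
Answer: -3846525/1285439 ≈ -2.9924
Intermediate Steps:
B = 167431 (B = 491*341 = 167431)
((B + 676625) - 4690581)/(3766812 - 2481373) = ((167431 + 676625) - 4690581)/(3766812 - 2481373) = (844056 - 4690581)/1285439 = -3846525*1/1285439 = -3846525/1285439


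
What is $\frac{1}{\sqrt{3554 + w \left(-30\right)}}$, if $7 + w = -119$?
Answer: $\frac{\sqrt{7334}}{7334} \approx 0.011677$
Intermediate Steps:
$w = -126$ ($w = -7 - 119 = -126$)
$\frac{1}{\sqrt{3554 + w \left(-30\right)}} = \frac{1}{\sqrt{3554 - -3780}} = \frac{1}{\sqrt{3554 + 3780}} = \frac{1}{\sqrt{7334}} = \frac{\sqrt{7334}}{7334}$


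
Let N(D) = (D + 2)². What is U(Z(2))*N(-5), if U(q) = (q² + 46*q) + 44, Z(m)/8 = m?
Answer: 9324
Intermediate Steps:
N(D) = (2 + D)²
Z(m) = 8*m
U(q) = 44 + q² + 46*q
U(Z(2))*N(-5) = (44 + (8*2)² + 46*(8*2))*(2 - 5)² = (44 + 16² + 46*16)*(-3)² = (44 + 256 + 736)*9 = 1036*9 = 9324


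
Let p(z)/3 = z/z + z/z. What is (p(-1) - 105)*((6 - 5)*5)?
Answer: -495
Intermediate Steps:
p(z) = 6 (p(z) = 3*(z/z + z/z) = 3*(1 + 1) = 3*2 = 6)
(p(-1) - 105)*((6 - 5)*5) = (6 - 105)*((6 - 5)*5) = -99*5 = -495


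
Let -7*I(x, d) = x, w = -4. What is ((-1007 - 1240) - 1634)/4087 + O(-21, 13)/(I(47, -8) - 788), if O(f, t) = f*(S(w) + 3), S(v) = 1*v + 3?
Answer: -20388425/22735981 ≈ -0.89675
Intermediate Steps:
I(x, d) = -x/7
S(v) = 3 + v (S(v) = v + 3 = 3 + v)
O(f, t) = 2*f (O(f, t) = f*((3 - 4) + 3) = f*(-1 + 3) = f*2 = 2*f)
((-1007 - 1240) - 1634)/4087 + O(-21, 13)/(I(47, -8) - 788) = ((-1007 - 1240) - 1634)/4087 + (2*(-21))/(-⅐*47 - 788) = (-2247 - 1634)*(1/4087) - 42/(-47/7 - 788) = -3881*1/4087 - 42/(-5563/7) = -3881/4087 - 42*(-7/5563) = -3881/4087 + 294/5563 = -20388425/22735981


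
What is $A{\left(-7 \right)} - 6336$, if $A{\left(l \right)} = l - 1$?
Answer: $-6344$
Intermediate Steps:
$A{\left(l \right)} = -1 + l$ ($A{\left(l \right)} = l - 1 = -1 + l$)
$A{\left(-7 \right)} - 6336 = \left(-1 - 7\right) - 6336 = -8 - 6336 = -6344$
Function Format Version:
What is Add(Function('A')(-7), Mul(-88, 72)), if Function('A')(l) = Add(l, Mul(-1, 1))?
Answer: -6344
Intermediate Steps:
Function('A')(l) = Add(-1, l) (Function('A')(l) = Add(l, -1) = Add(-1, l))
Add(Function('A')(-7), Mul(-88, 72)) = Add(Add(-1, -7), Mul(-88, 72)) = Add(-8, -6336) = -6344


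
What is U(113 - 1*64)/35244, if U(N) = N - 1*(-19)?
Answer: 17/8811 ≈ 0.0019294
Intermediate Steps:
U(N) = 19 + N (U(N) = N + 19 = 19 + N)
U(113 - 1*64)/35244 = (19 + (113 - 1*64))/35244 = (19 + (113 - 64))*(1/35244) = (19 + 49)*(1/35244) = 68*(1/35244) = 17/8811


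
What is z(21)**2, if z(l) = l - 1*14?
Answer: 49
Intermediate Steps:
z(l) = -14 + l (z(l) = l - 14 = -14 + l)
z(21)**2 = (-14 + 21)**2 = 7**2 = 49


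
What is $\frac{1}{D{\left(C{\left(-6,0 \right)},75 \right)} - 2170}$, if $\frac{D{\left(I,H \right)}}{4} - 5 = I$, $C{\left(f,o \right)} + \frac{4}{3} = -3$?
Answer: $- \frac{3}{6502} \approx -0.0004614$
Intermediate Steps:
$C{\left(f,o \right)} = - \frac{13}{3}$ ($C{\left(f,o \right)} = - \frac{4}{3} - 3 = - \frac{13}{3}$)
$D{\left(I,H \right)} = 20 + 4 I$
$\frac{1}{D{\left(C{\left(-6,0 \right)},75 \right)} - 2170} = \frac{1}{\left(20 + 4 \left(- \frac{13}{3}\right)\right) - 2170} = \frac{1}{\left(20 - \frac{52}{3}\right) - 2170} = \frac{1}{\frac{8}{3} - 2170} = \frac{1}{- \frac{6502}{3}} = - \frac{3}{6502}$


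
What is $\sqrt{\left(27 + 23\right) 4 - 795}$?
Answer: $i \sqrt{595} \approx 24.393 i$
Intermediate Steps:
$\sqrt{\left(27 + 23\right) 4 - 795} = \sqrt{50 \cdot 4 - 795} = \sqrt{200 - 795} = \sqrt{-595} = i \sqrt{595}$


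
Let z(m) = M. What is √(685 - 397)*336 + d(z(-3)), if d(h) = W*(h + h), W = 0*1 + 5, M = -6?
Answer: -60 + 4032*√2 ≈ 5642.1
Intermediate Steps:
W = 5 (W = 0 + 5 = 5)
z(m) = -6
d(h) = 10*h (d(h) = 5*(h + h) = 5*(2*h) = 10*h)
√(685 - 397)*336 + d(z(-3)) = √(685 - 397)*336 + 10*(-6) = √288*336 - 60 = (12*√2)*336 - 60 = 4032*√2 - 60 = -60 + 4032*√2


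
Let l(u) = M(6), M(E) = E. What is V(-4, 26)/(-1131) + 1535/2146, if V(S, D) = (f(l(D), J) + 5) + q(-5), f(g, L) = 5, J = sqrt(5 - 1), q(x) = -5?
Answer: 59495/83694 ≈ 0.71086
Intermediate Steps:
l(u) = 6
J = 2 (J = sqrt(4) = 2)
V(S, D) = 5 (V(S, D) = (5 + 5) - 5 = 10 - 5 = 5)
V(-4, 26)/(-1131) + 1535/2146 = 5/(-1131) + 1535/2146 = 5*(-1/1131) + 1535*(1/2146) = -5/1131 + 1535/2146 = 59495/83694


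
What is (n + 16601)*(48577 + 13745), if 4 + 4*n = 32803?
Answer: 3091264683/2 ≈ 1.5456e+9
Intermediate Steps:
n = 32799/4 (n = -1 + (1/4)*32803 = -1 + 32803/4 = 32799/4 ≈ 8199.8)
(n + 16601)*(48577 + 13745) = (32799/4 + 16601)*(48577 + 13745) = (99203/4)*62322 = 3091264683/2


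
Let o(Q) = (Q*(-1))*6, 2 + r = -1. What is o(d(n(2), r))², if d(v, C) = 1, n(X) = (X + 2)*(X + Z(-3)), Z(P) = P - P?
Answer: 36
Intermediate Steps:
Z(P) = 0
r = -3 (r = -2 - 1 = -3)
n(X) = X*(2 + X) (n(X) = (X + 2)*(X + 0) = (2 + X)*X = X*(2 + X))
o(Q) = -6*Q (o(Q) = -Q*6 = -6*Q)
o(d(n(2), r))² = (-6*1)² = (-6)² = 36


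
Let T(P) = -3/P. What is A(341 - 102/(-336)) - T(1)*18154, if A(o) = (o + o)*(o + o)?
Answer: 408004977/784 ≈ 5.2041e+5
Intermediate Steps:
A(o) = 4*o² (A(o) = (2*o)*(2*o) = 4*o²)
A(341 - 102/(-336)) - T(1)*18154 = 4*(341 - 102/(-336))² - (-3/1)*18154 = 4*(341 - 102*(-1)/336)² - (-3*1)*18154 = 4*(341 - 1*(-17/56))² - (-3)*18154 = 4*(341 + 17/56)² - 1*(-54462) = 4*(19113/56)² + 54462 = 4*(365306769/3136) + 54462 = 365306769/784 + 54462 = 408004977/784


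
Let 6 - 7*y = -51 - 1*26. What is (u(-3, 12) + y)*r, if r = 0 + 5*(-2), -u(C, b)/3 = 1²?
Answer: -620/7 ≈ -88.571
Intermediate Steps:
u(C, b) = -3 (u(C, b) = -3*1² = -3*1 = -3)
r = -10 (r = 0 - 10 = -10)
y = 83/7 (y = 6/7 - (-51 - 1*26)/7 = 6/7 - (-51 - 26)/7 = 6/7 - ⅐*(-77) = 6/7 + 11 = 83/7 ≈ 11.857)
(u(-3, 12) + y)*r = (-3 + 83/7)*(-10) = (62/7)*(-10) = -620/7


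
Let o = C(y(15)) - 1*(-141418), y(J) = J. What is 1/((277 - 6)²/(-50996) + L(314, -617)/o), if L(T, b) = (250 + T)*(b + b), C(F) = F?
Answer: -7212517268/45878973049 ≈ -0.15721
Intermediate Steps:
L(T, b) = 2*b*(250 + T) (L(T, b) = (250 + T)*(2*b) = 2*b*(250 + T))
o = 141433 (o = 15 - 1*(-141418) = 15 + 141418 = 141433)
1/((277 - 6)²/(-50996) + L(314, -617)/o) = 1/((277 - 6)²/(-50996) + (2*(-617)*(250 + 314))/141433) = 1/(271²*(-1/50996) + (2*(-617)*564)*(1/141433)) = 1/(73441*(-1/50996) - 695976*1/141433) = 1/(-73441/50996 - 695976/141433) = 1/(-45878973049/7212517268) = -7212517268/45878973049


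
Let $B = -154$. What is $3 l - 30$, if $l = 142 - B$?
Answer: $858$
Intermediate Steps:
$l = 296$ ($l = 142 - -154 = 142 + 154 = 296$)
$3 l - 30 = 3 \cdot 296 - 30 = 888 - 30 = 858$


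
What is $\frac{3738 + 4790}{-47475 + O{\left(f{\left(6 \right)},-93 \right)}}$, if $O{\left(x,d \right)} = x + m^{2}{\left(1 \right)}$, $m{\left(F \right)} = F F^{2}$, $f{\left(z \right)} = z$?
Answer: $- \frac{2132}{11867} \approx -0.17966$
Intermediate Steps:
$m{\left(F \right)} = F^{3}$
$O{\left(x,d \right)} = 1 + x$ ($O{\left(x,d \right)} = x + \left(1^{3}\right)^{2} = x + 1^{2} = x + 1 = 1 + x$)
$\frac{3738 + 4790}{-47475 + O{\left(f{\left(6 \right)},-93 \right)}} = \frac{3738 + 4790}{-47475 + \left(1 + 6\right)} = \frac{8528}{-47475 + 7} = \frac{8528}{-47468} = 8528 \left(- \frac{1}{47468}\right) = - \frac{2132}{11867}$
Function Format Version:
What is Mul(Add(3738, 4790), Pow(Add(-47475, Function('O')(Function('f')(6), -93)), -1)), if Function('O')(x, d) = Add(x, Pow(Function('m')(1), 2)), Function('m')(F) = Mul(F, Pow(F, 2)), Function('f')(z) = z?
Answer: Rational(-2132, 11867) ≈ -0.17966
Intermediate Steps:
Function('m')(F) = Pow(F, 3)
Function('O')(x, d) = Add(1, x) (Function('O')(x, d) = Add(x, Pow(Pow(1, 3), 2)) = Add(x, Pow(1, 2)) = Add(x, 1) = Add(1, x))
Mul(Add(3738, 4790), Pow(Add(-47475, Function('O')(Function('f')(6), -93)), -1)) = Mul(Add(3738, 4790), Pow(Add(-47475, Add(1, 6)), -1)) = Mul(8528, Pow(Add(-47475, 7), -1)) = Mul(8528, Pow(-47468, -1)) = Mul(8528, Rational(-1, 47468)) = Rational(-2132, 11867)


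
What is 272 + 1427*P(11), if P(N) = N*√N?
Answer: 272 + 15697*√11 ≈ 52333.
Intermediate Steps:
P(N) = N^(3/2)
272 + 1427*P(11) = 272 + 1427*11^(3/2) = 272 + 1427*(11*√11) = 272 + 15697*√11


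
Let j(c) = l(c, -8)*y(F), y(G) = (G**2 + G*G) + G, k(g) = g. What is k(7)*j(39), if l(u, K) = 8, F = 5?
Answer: 3080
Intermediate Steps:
y(G) = G + 2*G**2 (y(G) = (G**2 + G**2) + G = 2*G**2 + G = G + 2*G**2)
j(c) = 440 (j(c) = 8*(5*(1 + 2*5)) = 8*(5*(1 + 10)) = 8*(5*11) = 8*55 = 440)
k(7)*j(39) = 7*440 = 3080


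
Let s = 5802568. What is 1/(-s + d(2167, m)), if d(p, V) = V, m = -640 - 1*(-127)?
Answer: -1/5803081 ≈ -1.7232e-7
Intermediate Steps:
m = -513 (m = -640 + 127 = -513)
1/(-s + d(2167, m)) = 1/(-1*5802568 - 513) = 1/(-5802568 - 513) = 1/(-5803081) = -1/5803081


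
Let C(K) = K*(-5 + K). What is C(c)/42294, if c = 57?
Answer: 26/371 ≈ 0.070081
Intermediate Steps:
C(c)/42294 = (57*(-5 + 57))/42294 = (57*52)*(1/42294) = 2964*(1/42294) = 26/371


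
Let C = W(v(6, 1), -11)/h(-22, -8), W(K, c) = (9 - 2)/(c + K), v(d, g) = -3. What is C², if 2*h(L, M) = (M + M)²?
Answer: 1/65536 ≈ 1.5259e-5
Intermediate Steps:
W(K, c) = 7/(K + c)
h(L, M) = 2*M² (h(L, M) = (M + M)²/2 = (2*M)²/2 = (4*M²)/2 = 2*M²)
C = -1/256 (C = (7/(-3 - 11))/((2*(-8)²)) = (7/(-14))/((2*64)) = (7*(-1/14))/128 = -½*1/128 = -1/256 ≈ -0.0039063)
C² = (-1/256)² = 1/65536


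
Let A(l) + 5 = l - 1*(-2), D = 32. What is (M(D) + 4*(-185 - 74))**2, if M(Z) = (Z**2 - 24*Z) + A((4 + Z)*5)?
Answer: 363609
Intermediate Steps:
A(l) = -3 + l (A(l) = -5 + (l - 1*(-2)) = -5 + (l + 2) = -5 + (2 + l) = -3 + l)
M(Z) = 17 + Z**2 - 19*Z (M(Z) = (Z**2 - 24*Z) + (-3 + (4 + Z)*5) = (Z**2 - 24*Z) + (-3 + (20 + 5*Z)) = (Z**2 - 24*Z) + (17 + 5*Z) = 17 + Z**2 - 19*Z)
(M(D) + 4*(-185 - 74))**2 = ((17 + 32**2 - 19*32) + 4*(-185 - 74))**2 = ((17 + 1024 - 608) + 4*(-259))**2 = (433 - 1036)**2 = (-603)**2 = 363609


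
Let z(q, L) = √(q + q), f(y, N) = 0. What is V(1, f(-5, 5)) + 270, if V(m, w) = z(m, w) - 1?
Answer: 269 + √2 ≈ 270.41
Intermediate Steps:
z(q, L) = √2*√q (z(q, L) = √(2*q) = √2*√q)
V(m, w) = -1 + √2*√m (V(m, w) = √2*√m - 1 = -1 + √2*√m)
V(1, f(-5, 5)) + 270 = (-1 + √2*√1) + 270 = (-1 + √2*1) + 270 = (-1 + √2) + 270 = 269 + √2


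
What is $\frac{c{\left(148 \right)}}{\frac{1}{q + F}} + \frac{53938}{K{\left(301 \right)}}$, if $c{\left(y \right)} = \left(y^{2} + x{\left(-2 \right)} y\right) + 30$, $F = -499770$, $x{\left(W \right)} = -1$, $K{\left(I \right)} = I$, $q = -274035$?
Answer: $- \frac{5074292780792}{301} \approx -1.6858 \cdot 10^{10}$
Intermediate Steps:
$c{\left(y \right)} = 30 + y^{2} - y$ ($c{\left(y \right)} = \left(y^{2} - y\right) + 30 = 30 + y^{2} - y$)
$\frac{c{\left(148 \right)}}{\frac{1}{q + F}} + \frac{53938}{K{\left(301 \right)}} = \frac{30 + 148^{2} - 148}{\frac{1}{-274035 - 499770}} + \frac{53938}{301} = \frac{30 + 21904 - 148}{\frac{1}{-773805}} + 53938 \cdot \frac{1}{301} = \frac{21786}{- \frac{1}{773805}} + \frac{53938}{301} = 21786 \left(-773805\right) + \frac{53938}{301} = -16858115730 + \frac{53938}{301} = - \frac{5074292780792}{301}$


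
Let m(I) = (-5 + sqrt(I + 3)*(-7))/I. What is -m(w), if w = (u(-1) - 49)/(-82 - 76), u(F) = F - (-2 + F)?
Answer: 790/47 + 7*sqrt(82318)/47 ≈ 59.540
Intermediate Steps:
u(F) = 2 (u(F) = F + (2 - F) = 2)
w = 47/158 (w = (2 - 49)/(-82 - 76) = -47/(-158) = -47*(-1/158) = 47/158 ≈ 0.29747)
m(I) = (-5 - 7*sqrt(3 + I))/I (m(I) = (-5 + sqrt(3 + I)*(-7))/I = (-5 - 7*sqrt(3 + I))/I)
-m(w) = -(-5 - 7*sqrt(3 + 47/158))/47/158 = -158*(-5 - 7*sqrt(82318)/158)/47 = -(-790/47 - 7*sqrt(82318)/47) = 790/47 + 7*sqrt(82318)/47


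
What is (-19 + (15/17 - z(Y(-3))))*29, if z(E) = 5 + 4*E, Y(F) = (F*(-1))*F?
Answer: 6351/17 ≈ 373.59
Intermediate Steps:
Y(F) = -F² (Y(F) = (-F)*F = -F²)
(-19 + (15/17 - z(Y(-3))))*29 = (-19 + (15/17 - (5 + 4*(-1*(-3)²))))*29 = (-19 + (15*(1/17) - (5 + 4*(-1*9))))*29 = (-19 + (15/17 - (5 + 4*(-9))))*29 = (-19 + (15/17 - (5 - 36)))*29 = (-19 + (15/17 - 1*(-31)))*29 = (-19 + (15/17 + 31))*29 = (-19 + 542/17)*29 = (219/17)*29 = 6351/17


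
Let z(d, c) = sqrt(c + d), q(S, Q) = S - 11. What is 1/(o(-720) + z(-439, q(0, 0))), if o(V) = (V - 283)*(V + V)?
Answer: -I/(-1444320*I + 15*sqrt(2)) ≈ 6.9237e-7 - 1.0169e-11*I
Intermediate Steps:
q(S, Q) = -11 + S
o(V) = 2*V*(-283 + V) (o(V) = (-283 + V)*(2*V) = 2*V*(-283 + V))
1/(o(-720) + z(-439, q(0, 0))) = 1/(2*(-720)*(-283 - 720) + sqrt((-11 + 0) - 439)) = 1/(2*(-720)*(-1003) + sqrt(-11 - 439)) = 1/(1444320 + sqrt(-450)) = 1/(1444320 + 15*I*sqrt(2))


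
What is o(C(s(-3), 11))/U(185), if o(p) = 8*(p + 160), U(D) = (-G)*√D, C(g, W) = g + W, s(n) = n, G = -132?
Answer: 112*√185/2035 ≈ 0.74858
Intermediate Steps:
C(g, W) = W + g
U(D) = 132*√D (U(D) = (-1*(-132))*√D = 132*√D)
o(p) = 1280 + 8*p (o(p) = 8*(160 + p) = 1280 + 8*p)
o(C(s(-3), 11))/U(185) = (1280 + 8*(11 - 3))/((132*√185)) = (1280 + 8*8)*(√185/24420) = (1280 + 64)*(√185/24420) = 1344*(√185/24420) = 112*√185/2035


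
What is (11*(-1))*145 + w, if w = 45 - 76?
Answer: -1626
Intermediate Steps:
w = -31
(11*(-1))*145 + w = (11*(-1))*145 - 31 = -11*145 - 31 = -1595 - 31 = -1626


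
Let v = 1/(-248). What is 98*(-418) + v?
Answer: -10159073/248 ≈ -40964.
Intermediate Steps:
v = -1/248 ≈ -0.0040323
98*(-418) + v = 98*(-418) - 1/248 = -40964 - 1/248 = -10159073/248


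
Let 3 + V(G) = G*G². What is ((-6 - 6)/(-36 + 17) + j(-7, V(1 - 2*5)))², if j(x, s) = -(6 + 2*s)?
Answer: 768065796/361 ≈ 2.1276e+6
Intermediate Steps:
V(G) = -3 + G³ (V(G) = -3 + G*G² = -3 + G³)
j(x, s) = -6 - 2*s
((-6 - 6)/(-36 + 17) + j(-7, V(1 - 2*5)))² = ((-6 - 6)/(-36 + 17) + (-6 - 2*(-3 + (1 - 2*5)³)))² = (-12/(-19) + (-6 - 2*(-3 + (1 - 10)³)))² = (-12*(-1/19) + (-6 - 2*(-3 + (-9)³)))² = (12/19 + (-6 - 2*(-3 - 729)))² = (12/19 + (-6 - 2*(-732)))² = (12/19 + (-6 + 1464))² = (12/19 + 1458)² = (27714/19)² = 768065796/361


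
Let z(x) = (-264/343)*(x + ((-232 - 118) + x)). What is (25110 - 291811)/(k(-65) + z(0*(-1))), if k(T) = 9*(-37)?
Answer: 13068349/3117 ≈ 4192.6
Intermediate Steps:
k(T) = -333
z(x) = 13200/49 - 528*x/343 (z(x) = (-264*1/343)*(x + (-350 + x)) = -264*(-350 + 2*x)/343 = 13200/49 - 528*x/343)
(25110 - 291811)/(k(-65) + z(0*(-1))) = (25110 - 291811)/(-333 + (13200/49 - 0*(-1))) = -266701/(-333 + (13200/49 - 528/343*0)) = -266701/(-333 + (13200/49 + 0)) = -266701/(-333 + 13200/49) = -266701/(-3117/49) = -266701*(-49/3117) = 13068349/3117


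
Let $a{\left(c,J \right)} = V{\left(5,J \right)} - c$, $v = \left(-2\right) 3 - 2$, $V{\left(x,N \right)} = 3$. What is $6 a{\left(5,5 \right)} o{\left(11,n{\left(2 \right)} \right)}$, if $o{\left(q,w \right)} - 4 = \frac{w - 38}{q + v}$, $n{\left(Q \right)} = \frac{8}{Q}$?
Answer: $88$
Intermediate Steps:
$v = -8$ ($v = -6 - 2 = -8$)
$a{\left(c,J \right)} = 3 - c$
$o{\left(q,w \right)} = 4 + \frac{-38 + w}{-8 + q}$ ($o{\left(q,w \right)} = 4 + \frac{w - 38}{q - 8} = 4 + \frac{-38 + w}{-8 + q}$)
$6 a{\left(5,5 \right)} o{\left(11,n{\left(2 \right)} \right)} = 6 \left(3 - 5\right) \frac{-70 + \frac{8}{2} + 4 \cdot 11}{-8 + 11} = 6 \left(3 - 5\right) \frac{-70 + 8 \cdot \frac{1}{2} + 44}{3} = 6 \left(-2\right) \frac{-70 + 4 + 44}{3} = - 12 \cdot \frac{1}{3} \left(-22\right) = \left(-12\right) \left(- \frac{22}{3}\right) = 88$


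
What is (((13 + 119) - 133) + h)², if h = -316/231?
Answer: 299209/53361 ≈ 5.6073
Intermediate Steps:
h = -316/231 (h = -316*1/231 = -316/231 ≈ -1.3680)
(((13 + 119) - 133) + h)² = (((13 + 119) - 133) - 316/231)² = ((132 - 133) - 316/231)² = (-1 - 316/231)² = (-547/231)² = 299209/53361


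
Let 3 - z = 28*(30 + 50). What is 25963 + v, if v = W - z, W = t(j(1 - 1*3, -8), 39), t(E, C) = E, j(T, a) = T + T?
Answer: 28196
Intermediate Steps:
j(T, a) = 2*T
z = -2237 (z = 3 - 28*(30 + 50) = 3 - 28*80 = 3 - 1*2240 = 3 - 2240 = -2237)
W = -4 (W = 2*(1 - 1*3) = 2*(1 - 3) = 2*(-2) = -4)
v = 2233 (v = -4 - 1*(-2237) = -4 + 2237 = 2233)
25963 + v = 25963 + 2233 = 28196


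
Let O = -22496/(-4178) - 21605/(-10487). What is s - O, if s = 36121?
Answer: 791152045882/21907343 ≈ 36114.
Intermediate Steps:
O = 163090621/21907343 (O = -22496*(-1/4178) - 21605*(-1/10487) = 11248/2089 + 21605/10487 = 163090621/21907343 ≈ 7.4446)
s - O = 36121 - 1*163090621/21907343 = 36121 - 163090621/21907343 = 791152045882/21907343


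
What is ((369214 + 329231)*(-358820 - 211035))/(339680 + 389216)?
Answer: -398012375475/728896 ≈ -5.4605e+5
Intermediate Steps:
((369214 + 329231)*(-358820 - 211035))/(339680 + 389216) = (698445*(-569855))/728896 = -398012375475*1/728896 = -398012375475/728896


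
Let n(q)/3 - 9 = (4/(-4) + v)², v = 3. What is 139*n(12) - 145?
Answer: 5276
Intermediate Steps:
n(q) = 39 (n(q) = 27 + 3*(4/(-4) + 3)² = 27 + 3*(4*(-¼) + 3)² = 27 + 3*(-1 + 3)² = 27 + 3*2² = 27 + 3*4 = 27 + 12 = 39)
139*n(12) - 145 = 139*39 - 145 = 5421 - 145 = 5276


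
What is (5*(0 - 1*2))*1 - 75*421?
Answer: -31585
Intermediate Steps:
(5*(0 - 1*2))*1 - 75*421 = (5*(0 - 2))*1 - 31575 = (5*(-2))*1 - 31575 = -10*1 - 31575 = -10 - 31575 = -31585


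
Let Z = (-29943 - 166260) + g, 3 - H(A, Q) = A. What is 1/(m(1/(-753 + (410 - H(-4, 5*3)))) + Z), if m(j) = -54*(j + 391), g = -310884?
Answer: -175/92435148 ≈ -1.8932e-6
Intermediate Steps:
H(A, Q) = 3 - A
m(j) = -21114 - 54*j (m(j) = -54*(391 + j) = -21114 - 54*j)
Z = -507087 (Z = (-29943 - 166260) - 310884 = -196203 - 310884 = -507087)
1/(m(1/(-753 + (410 - H(-4, 5*3)))) + Z) = 1/((-21114 - 54/(-753 + (410 - (3 - 1*(-4))))) - 507087) = 1/((-21114 - 54/(-753 + (410 - (3 + 4)))) - 507087) = 1/((-21114 - 54/(-753 + (410 - 1*7))) - 507087) = 1/((-21114 - 54/(-753 + (410 - 7))) - 507087) = 1/((-21114 - 54/(-753 + 403)) - 507087) = 1/((-21114 - 54/(-350)) - 507087) = 1/((-21114 - 54*(-1/350)) - 507087) = 1/((-21114 + 27/175) - 507087) = 1/(-3694923/175 - 507087) = 1/(-92435148/175) = -175/92435148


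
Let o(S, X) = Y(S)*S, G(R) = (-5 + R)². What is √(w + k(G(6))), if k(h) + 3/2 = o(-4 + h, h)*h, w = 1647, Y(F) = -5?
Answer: 9*√82/2 ≈ 40.749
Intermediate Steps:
o(S, X) = -5*S
k(h) = -3/2 + h*(20 - 5*h) (k(h) = -3/2 + (-5*(-4 + h))*h = -3/2 + (20 - 5*h)*h = -3/2 + h*(20 - 5*h))
√(w + k(G(6))) = √(1647 + (-3/2 + 5*(-5 + 6)²*(4 - (-5 + 6)²))) = √(1647 + (-3/2 + 5*1²*(4 - 1*1²))) = √(1647 + (-3/2 + 5*1*(4 - 1*1))) = √(1647 + (-3/2 + 5*1*(4 - 1))) = √(1647 + (-3/2 + 5*1*3)) = √(1647 + (-3/2 + 15)) = √(1647 + 27/2) = √(3321/2) = 9*√82/2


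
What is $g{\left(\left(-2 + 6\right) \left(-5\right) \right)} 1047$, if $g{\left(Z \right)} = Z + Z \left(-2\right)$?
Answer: $20940$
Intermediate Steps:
$g{\left(Z \right)} = - Z$ ($g{\left(Z \right)} = Z - 2 Z = - Z$)
$g{\left(\left(-2 + 6\right) \left(-5\right) \right)} 1047 = - \left(-2 + 6\right) \left(-5\right) 1047 = - 4 \left(-5\right) 1047 = \left(-1\right) \left(-20\right) 1047 = 20 \cdot 1047 = 20940$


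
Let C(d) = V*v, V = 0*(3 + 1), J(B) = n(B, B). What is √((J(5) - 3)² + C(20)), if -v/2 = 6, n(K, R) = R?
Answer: 2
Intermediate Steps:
v = -12 (v = -2*6 = -12)
J(B) = B
V = 0 (V = 0*4 = 0)
C(d) = 0 (C(d) = 0*(-12) = 0)
√((J(5) - 3)² + C(20)) = √((5 - 3)² + 0) = √(2² + 0) = √(4 + 0) = √4 = 2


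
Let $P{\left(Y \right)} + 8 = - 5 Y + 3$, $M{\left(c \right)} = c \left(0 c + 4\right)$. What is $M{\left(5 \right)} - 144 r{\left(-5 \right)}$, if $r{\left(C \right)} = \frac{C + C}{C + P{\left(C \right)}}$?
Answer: $116$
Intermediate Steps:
$M{\left(c \right)} = 4 c$ ($M{\left(c \right)} = c \left(0 + 4\right) = c 4 = 4 c$)
$P{\left(Y \right)} = -5 - 5 Y$ ($P{\left(Y \right)} = -8 - \left(-3 + 5 Y\right) = -5 - 5 Y$)
$r{\left(C \right)} = \frac{2 C}{-5 - 4 C}$ ($r{\left(C \right)} = \frac{C + C}{C - \left(5 + 5 C\right)} = \frac{2 C}{-5 - 4 C}$)
$M{\left(5 \right)} - 144 r{\left(-5 \right)} = 4 \cdot 5 - 144 \left(\left(-2\right) \left(-5\right) \frac{1}{5 + 4 \left(-5\right)}\right) = 20 - 144 \left(\left(-2\right) \left(-5\right) \frac{1}{5 - 20}\right) = 20 - 144 \left(\left(-2\right) \left(-5\right) \frac{1}{-15}\right) = 20 - 144 \left(\left(-2\right) \left(-5\right) \left(- \frac{1}{15}\right)\right) = 20 - -96 = 20 + 96 = 116$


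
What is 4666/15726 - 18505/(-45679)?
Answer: 252073922/359173977 ≈ 0.70182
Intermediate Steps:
4666/15726 - 18505/(-45679) = 4666*(1/15726) - 18505*(-1/45679) = 2333/7863 + 18505/45679 = 252073922/359173977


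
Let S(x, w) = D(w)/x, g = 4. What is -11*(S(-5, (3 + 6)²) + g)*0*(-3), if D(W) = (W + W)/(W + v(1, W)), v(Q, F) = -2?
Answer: 0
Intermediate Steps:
D(W) = 2*W/(-2 + W) (D(W) = (W + W)/(W - 2) = (2*W)/(-2 + W) = 2*W/(-2 + W))
S(x, w) = 2*w/(x*(-2 + w)) (S(x, w) = (2*w/(-2 + w))/x = 2*w/(x*(-2 + w)))
-11*(S(-5, (3 + 6)²) + g)*0*(-3) = -11*(2*(3 + 6)²/(-5*(-2 + (3 + 6)²)) + 4)*0*(-3) = -11*(2*9²*(-⅕)/(-2 + 9²) + 4)*0*(-3) = -11*(2*81*(-⅕)/(-2 + 81) + 4)*0*(-3) = -11*(2*81*(-⅕)/79 + 4)*0*(-3) = -11*(2*81*(-⅕)*(1/79) + 4)*0*(-3) = -11*(-162/395 + 4)*0*(-3) = -15598*0/395*(-3) = -11*0*(-3) = 0*(-3) = 0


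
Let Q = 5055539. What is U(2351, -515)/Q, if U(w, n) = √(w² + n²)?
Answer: √5792426/5055539 ≈ 0.00047606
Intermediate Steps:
U(w, n) = √(n² + w²)
U(2351, -515)/Q = √((-515)² + 2351²)/5055539 = √(265225 + 5527201)*(1/5055539) = √5792426*(1/5055539) = √5792426/5055539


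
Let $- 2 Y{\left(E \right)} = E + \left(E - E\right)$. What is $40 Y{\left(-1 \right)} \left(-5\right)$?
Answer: $-100$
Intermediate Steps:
$Y{\left(E \right)} = - \frac{E}{2}$ ($Y{\left(E \right)} = - \frac{E + \left(E - E\right)}{2} = - \frac{E + 0}{2} = - \frac{E}{2}$)
$40 Y{\left(-1 \right)} \left(-5\right) = 40 \left(\left(- \frac{1}{2}\right) \left(-1\right)\right) \left(-5\right) = 40 \cdot \frac{1}{2} \left(-5\right) = 20 \left(-5\right) = -100$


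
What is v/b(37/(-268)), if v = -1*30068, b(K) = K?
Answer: 8058224/37 ≈ 2.1779e+5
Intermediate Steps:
v = -30068
v/b(37/(-268)) = -30068/(37/(-268)) = -30068/(37*(-1/268)) = -30068/(-37/268) = -30068*(-268/37) = 8058224/37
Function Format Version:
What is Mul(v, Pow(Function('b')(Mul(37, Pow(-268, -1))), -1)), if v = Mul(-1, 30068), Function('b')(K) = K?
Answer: Rational(8058224, 37) ≈ 2.1779e+5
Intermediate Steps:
v = -30068
Mul(v, Pow(Function('b')(Mul(37, Pow(-268, -1))), -1)) = Mul(-30068, Pow(Mul(37, Pow(-268, -1)), -1)) = Mul(-30068, Pow(Mul(37, Rational(-1, 268)), -1)) = Mul(-30068, Pow(Rational(-37, 268), -1)) = Mul(-30068, Rational(-268, 37)) = Rational(8058224, 37)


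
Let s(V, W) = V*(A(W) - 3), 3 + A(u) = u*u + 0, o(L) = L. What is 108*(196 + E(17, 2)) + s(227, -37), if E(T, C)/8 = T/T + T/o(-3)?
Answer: 326537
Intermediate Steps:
A(u) = -3 + u**2 (A(u) = -3 + (u*u + 0) = -3 + (u**2 + 0) = -3 + u**2)
s(V, W) = V*(-6 + W**2) (s(V, W) = V*((-3 + W**2) - 3) = V*(-6 + W**2))
E(T, C) = 8 - 8*T/3 (E(T, C) = 8*(T/T + T/(-3)) = 8*(1 + T*(-1/3)) = 8*(1 - T/3) = 8 - 8*T/3)
108*(196 + E(17, 2)) + s(227, -37) = 108*(196 + (8 - 8/3*17)) + 227*(-6 + (-37)**2) = 108*(196 + (8 - 136/3)) + 227*(-6 + 1369) = 108*(196 - 112/3) + 227*1363 = 108*(476/3) + 309401 = 17136 + 309401 = 326537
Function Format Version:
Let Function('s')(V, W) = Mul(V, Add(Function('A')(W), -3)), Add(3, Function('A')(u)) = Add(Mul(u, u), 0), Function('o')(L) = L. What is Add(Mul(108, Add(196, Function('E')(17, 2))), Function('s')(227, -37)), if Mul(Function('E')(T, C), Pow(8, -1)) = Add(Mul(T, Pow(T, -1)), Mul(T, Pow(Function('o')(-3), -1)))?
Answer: 326537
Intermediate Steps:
Function('A')(u) = Add(-3, Pow(u, 2)) (Function('A')(u) = Add(-3, Add(Mul(u, u), 0)) = Add(-3, Add(Pow(u, 2), 0)) = Add(-3, Pow(u, 2)))
Function('s')(V, W) = Mul(V, Add(-6, Pow(W, 2))) (Function('s')(V, W) = Mul(V, Add(Add(-3, Pow(W, 2)), -3)) = Mul(V, Add(-6, Pow(W, 2))))
Function('E')(T, C) = Add(8, Mul(Rational(-8, 3), T)) (Function('E')(T, C) = Mul(8, Add(Mul(T, Pow(T, -1)), Mul(T, Pow(-3, -1)))) = Mul(8, Add(1, Mul(T, Rational(-1, 3)))) = Mul(8, Add(1, Mul(Rational(-1, 3), T))) = Add(8, Mul(Rational(-8, 3), T)))
Add(Mul(108, Add(196, Function('E')(17, 2))), Function('s')(227, -37)) = Add(Mul(108, Add(196, Add(8, Mul(Rational(-8, 3), 17)))), Mul(227, Add(-6, Pow(-37, 2)))) = Add(Mul(108, Add(196, Add(8, Rational(-136, 3)))), Mul(227, Add(-6, 1369))) = Add(Mul(108, Add(196, Rational(-112, 3))), Mul(227, 1363)) = Add(Mul(108, Rational(476, 3)), 309401) = Add(17136, 309401) = 326537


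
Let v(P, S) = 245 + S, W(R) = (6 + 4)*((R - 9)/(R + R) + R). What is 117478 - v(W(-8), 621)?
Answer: 116612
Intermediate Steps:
W(R) = 10*R + 5*(-9 + R)/R (W(R) = 10*((-9 + R)/((2*R)) + R) = 10*((-9 + R)*(1/(2*R)) + R) = 10*((-9 + R)/(2*R) + R) = 10*(R + (-9 + R)/(2*R)) = 10*R + 5*(-9 + R)/R)
117478 - v(W(-8), 621) = 117478 - (245 + 621) = 117478 - 1*866 = 117478 - 866 = 116612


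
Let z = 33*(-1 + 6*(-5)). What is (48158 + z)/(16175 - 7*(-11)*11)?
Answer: 47135/17022 ≈ 2.7691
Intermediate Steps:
z = -1023 (z = 33*(-1 - 30) = 33*(-31) = -1023)
(48158 + z)/(16175 - 7*(-11)*11) = (48158 - 1023)/(16175 - 7*(-11)*11) = 47135/(16175 + 77*11) = 47135/(16175 + 847) = 47135/17022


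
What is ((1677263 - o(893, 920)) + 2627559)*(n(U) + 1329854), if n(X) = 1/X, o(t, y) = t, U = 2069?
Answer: 11842122603585183/2069 ≈ 5.7236e+12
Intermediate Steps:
((1677263 - o(893, 920)) + 2627559)*(n(U) + 1329854) = ((1677263 - 1*893) + 2627559)*(1/2069 + 1329854) = ((1677263 - 893) + 2627559)*(1/2069 + 1329854) = (1676370 + 2627559)*(2751467927/2069) = 4303929*(2751467927/2069) = 11842122603585183/2069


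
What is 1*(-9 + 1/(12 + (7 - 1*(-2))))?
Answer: -188/21 ≈ -8.9524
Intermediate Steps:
1*(-9 + 1/(12 + (7 - 1*(-2)))) = 1*(-9 + 1/(12 + (7 + 2))) = 1*(-9 + 1/(12 + 9)) = 1*(-9 + 1/21) = 1*(-188/21) = -188/21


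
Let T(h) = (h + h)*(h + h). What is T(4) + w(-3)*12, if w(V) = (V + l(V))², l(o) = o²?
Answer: 496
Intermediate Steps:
w(V) = (V + V²)²
T(h) = 4*h² (T(h) = (2*h)*(2*h) = 4*h²)
T(4) + w(-3)*12 = 4*4² + ((-3)²*(1 - 3)²)*12 = 4*16 + (9*(-2)²)*12 = 64 + (9*4)*12 = 64 + 36*12 = 64 + 432 = 496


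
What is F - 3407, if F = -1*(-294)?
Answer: -3113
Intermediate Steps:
F = 294
F - 3407 = 294 - 3407 = -3113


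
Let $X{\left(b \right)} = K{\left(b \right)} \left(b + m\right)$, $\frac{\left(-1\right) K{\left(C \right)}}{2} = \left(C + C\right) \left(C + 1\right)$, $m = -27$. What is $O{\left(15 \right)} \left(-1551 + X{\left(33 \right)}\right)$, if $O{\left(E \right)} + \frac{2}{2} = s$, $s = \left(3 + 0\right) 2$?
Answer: $-142395$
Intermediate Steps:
$s = 6$ ($s = 3 \cdot 2 = 6$)
$K{\left(C \right)} = - 4 C \left(1 + C\right)$ ($K{\left(C \right)} = - 2 \left(C + C\right) \left(C + 1\right) = - 2 \cdot 2 C \left(1 + C\right) = - 4 C \left(1 + C\right)$)
$X{\left(b \right)} = - 4 b \left(1 + b\right) \left(-27 + b\right)$ ($X{\left(b \right)} = - 4 b \left(1 + b\right) \left(b - 27\right) = - 4 b \left(1 + b\right) \left(-27 + b\right)$)
$O{\left(E \right)} = 5$ ($O{\left(E \right)} = -1 + 6 = 5$)
$O{\left(15 \right)} \left(-1551 + X{\left(33 \right)}\right) = 5 \left(-1551 - 132 \left(1 + 33\right) \left(-27 + 33\right)\right) = 5 \left(-1551 - 132 \cdot 34 \cdot 6\right) = 5 \left(-1551 - 26928\right) = 5 \left(-28479\right) = -142395$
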